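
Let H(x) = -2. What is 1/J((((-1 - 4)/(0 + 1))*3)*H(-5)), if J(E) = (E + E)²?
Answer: 1/3600 ≈ 0.00027778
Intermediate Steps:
J(E) = 4*E² (J(E) = (2*E)² = 4*E²)
1/J((((-1 - 4)/(0 + 1))*3)*H(-5)) = 1/(4*((((-1 - 4)/(0 + 1))*3)*(-2))²) = 1/(4*((-5/1*3)*(-2))²) = 1/(4*((-5*1*3)*(-2))²) = 1/(4*(-5*3*(-2))²) = 1/(4*(-15*(-2))²) = 1/(4*30²) = 1/(4*900) = 1/3600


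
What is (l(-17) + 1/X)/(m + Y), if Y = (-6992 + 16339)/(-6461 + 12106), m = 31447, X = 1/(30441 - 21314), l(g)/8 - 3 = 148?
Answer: 4487775/13655974 ≈ 0.32863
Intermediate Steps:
l(g) = 1208 (l(g) = 24 + 8*148 = 24 + 1184 = 1208)
X = 1/9127 ≈ 0.00010956
Y = 9347/5645 ≈ 1.6558
(l(-17) + 1/X)/(m + Y) = (1208 + 1/(1/9127))/(31447 + 9347/5645) = (1208 + 9127)/(177527662/5645) = 10335*(5645/177527662) = 4487775/13655974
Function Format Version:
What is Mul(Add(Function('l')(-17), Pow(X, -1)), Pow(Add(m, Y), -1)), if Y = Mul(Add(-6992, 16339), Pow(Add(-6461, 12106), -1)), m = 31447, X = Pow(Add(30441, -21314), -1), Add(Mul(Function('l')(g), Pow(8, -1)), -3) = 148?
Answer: Rational(4487775, 13655974) ≈ 0.32863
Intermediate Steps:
Function('l')(g) = 1208 (Function('l')(g) = Add(24, Mul(8, 148)) = Add(24, 1184) = 1208)
X = Rational(1, 9127) (X = Pow(9127, -1) = Rational(1, 9127) ≈ 0.00010956)
Y = Rational(9347, 5645) (Y = Mul(9347, Pow(5645, -1)) = Mul(9347, Rational(1, 5645)) = Rational(9347, 5645) ≈ 1.6558)
Mul(Add(Function('l')(-17), Pow(X, -1)), Pow(Add(m, Y), -1)) = Mul(Add(1208, Pow(Rational(1, 9127), -1)), Pow(Add(31447, Rational(9347, 5645)), -1)) = Mul(Add(1208, 9127), Pow(Rational(177527662, 5645), -1)) = Mul(10335, Rational(5645, 177527662)) = Rational(4487775, 13655974)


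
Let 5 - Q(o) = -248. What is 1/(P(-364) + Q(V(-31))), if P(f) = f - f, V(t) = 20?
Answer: 1/253 ≈ 0.0039526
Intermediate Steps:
P(f) = 0
Q(o) = 253 (Q(o) = 5 - 1*(-248) = 5 + 248 = 253)
1/(P(-364) + Q(V(-31))) = 1/(0 + 253) = 1/253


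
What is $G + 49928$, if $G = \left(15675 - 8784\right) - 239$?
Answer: $56580$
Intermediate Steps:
$G = 6652$ ($G = 6891 - 239 = 6652$)
$G + 49928 = 6652 + 49928 = 56580$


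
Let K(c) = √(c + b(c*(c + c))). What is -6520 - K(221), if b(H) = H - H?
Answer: -6520 - √221 ≈ -6534.9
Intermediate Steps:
b(H) = 0
K(c) = √c (K(c) = √(c + 0) = √c)
-6520 - K(221) = -6520 - √221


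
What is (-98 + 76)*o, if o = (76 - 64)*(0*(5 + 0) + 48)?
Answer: -12672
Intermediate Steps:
o = 576 (o = 12*(0*5 + 48) = 12*(0 + 48) = 12*48 = 576)
(-98 + 76)*o = (-98 + 76)*576 = -22*576 = -12672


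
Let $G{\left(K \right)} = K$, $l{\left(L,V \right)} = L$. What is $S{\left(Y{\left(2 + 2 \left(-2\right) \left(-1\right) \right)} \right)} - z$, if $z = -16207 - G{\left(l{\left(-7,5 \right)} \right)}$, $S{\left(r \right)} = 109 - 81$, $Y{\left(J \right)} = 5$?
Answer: $16228$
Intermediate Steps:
$S{\left(r \right)} = 28$ ($S{\left(r \right)} = 109 - 81 = 28$)
$z = -16200$ ($z = -16207 - -7 = -16207 + 7 = -16200$)
$S{\left(Y{\left(2 + 2 \left(-2\right) \left(-1\right) \right)} \right)} - z = 28 - -16200 = 28 + 16200 = 16228$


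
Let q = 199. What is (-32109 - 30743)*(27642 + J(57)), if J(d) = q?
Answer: -1749862532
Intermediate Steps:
J(d) = 199
(-32109 - 30743)*(27642 + J(57)) = (-32109 - 30743)*(27642 + 199) = -62852*27841 = -1749862532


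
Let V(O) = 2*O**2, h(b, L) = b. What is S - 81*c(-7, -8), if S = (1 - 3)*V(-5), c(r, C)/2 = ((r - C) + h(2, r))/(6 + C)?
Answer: 143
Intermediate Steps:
c(r, C) = 2*(2 + r - C)/(6 + C) (c(r, C) = 2*(((r - C) + 2)/(6 + C)) = 2*((2 + r - C)/(6 + C)) = 2*(2 + r - C)/(6 + C))
S = -100 (S = (1 - 3)*(2*(-5)**2) = -4*25 = -2*50 = -100)
S - 81*c(-7, -8) = -100 - 162*(2 - 7 - 1*(-8))/(6 - 8) = -100 - 162*(2 - 7 + 8)/(-2) = -100 - 162*(-1)*3/2 = -100 - 81*(-3) = -100 + 243 = 143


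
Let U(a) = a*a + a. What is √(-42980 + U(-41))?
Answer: 2*I*√10335 ≈ 203.32*I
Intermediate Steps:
U(a) = a + a² (U(a) = a² + a = a + a²)
√(-42980 + U(-41)) = √(-42980 - 41*(1 - 41)) = √(-42980 - 41*(-40)) = √(-42980 + 1640) = √(-41340) = 2*I*√10335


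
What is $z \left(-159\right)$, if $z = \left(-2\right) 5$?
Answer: $1590$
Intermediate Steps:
$z = -10$
$z \left(-159\right) = \left(-10\right) \left(-159\right) = 1590$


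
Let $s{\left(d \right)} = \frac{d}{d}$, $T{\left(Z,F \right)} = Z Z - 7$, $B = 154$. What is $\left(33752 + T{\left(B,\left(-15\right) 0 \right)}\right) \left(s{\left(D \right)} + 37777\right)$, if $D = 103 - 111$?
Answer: $2170761658$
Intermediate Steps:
$T{\left(Z,F \right)} = -7 + Z^{2}$ ($T{\left(Z,F \right)} = Z^{2} - 7 = -7 + Z^{2}$)
$D = -8$ ($D = 103 - 111 = -8$)
$s{\left(d \right)} = 1$
$\left(33752 + T{\left(B,\left(-15\right) 0 \right)}\right) \left(s{\left(D \right)} + 37777\right) = \left(33752 - \left(7 - 154^{2}\right)\right) \left(1 + 37777\right) = \left(33752 + \left(-7 + 23716\right)\right) 37778 = \left(33752 + 23709\right) 37778 = 57461 \cdot 37778 = 2170761658$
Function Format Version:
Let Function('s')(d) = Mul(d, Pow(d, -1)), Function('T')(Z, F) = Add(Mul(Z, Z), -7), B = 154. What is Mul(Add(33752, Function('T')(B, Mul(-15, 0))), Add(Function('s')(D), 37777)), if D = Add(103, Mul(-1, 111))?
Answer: 2170761658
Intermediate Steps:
Function('T')(Z, F) = Add(-7, Pow(Z, 2)) (Function('T')(Z, F) = Add(Pow(Z, 2), -7) = Add(-7, Pow(Z, 2)))
D = -8 (D = Add(103, -111) = -8)
Function('s')(d) = 1
Mul(Add(33752, Function('T')(B, Mul(-15, 0))), Add(Function('s')(D), 37777)) = Mul(Add(33752, Add(-7, Pow(154, 2))), Add(1, 37777)) = Mul(Add(33752, Add(-7, 23716)), 37778) = Mul(Add(33752, 23709), 37778) = Mul(57461, 37778) = 2170761658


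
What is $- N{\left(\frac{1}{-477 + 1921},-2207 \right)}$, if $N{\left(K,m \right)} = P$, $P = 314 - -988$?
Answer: $-1302$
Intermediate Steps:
$P = 1302$ ($P = 314 + 988 = 1302$)
$N{\left(K,m \right)} = 1302$
$- N{\left(\frac{1}{-477 + 1921},-2207 \right)} = \left(-1\right) 1302 = -1302$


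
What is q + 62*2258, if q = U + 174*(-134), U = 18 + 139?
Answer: 116837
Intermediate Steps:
U = 157
q = -23159 (q = 157 + 174*(-134) = 157 - 23316 = -23159)
q + 62*2258 = -23159 + 62*2258 = -23159 + 139996 = 116837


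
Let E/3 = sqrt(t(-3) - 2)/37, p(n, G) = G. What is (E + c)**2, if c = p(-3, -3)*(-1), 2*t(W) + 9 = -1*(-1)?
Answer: 12267/1369 + 18*I*sqrt(6)/37 ≈ 8.9606 + 1.1916*I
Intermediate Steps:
t(W) = -4 (t(W) = -9/2 + (-1*(-1))/2 = -9/2 + (1/2)*1 = -9/2 + 1/2 = -4)
E = 3*I*sqrt(6)/37 (E = 3*(sqrt(-4 - 2)/37) = 3*(sqrt(-6)*(1/37)) = 3*((I*sqrt(6))*(1/37)) = 3*(I*sqrt(6)/37) = 3*I*sqrt(6)/37 ≈ 0.19861*I)
c = 3 (c = -3*(-1) = 3)
(E + c)**2 = (3*I*sqrt(6)/37 + 3)**2 = (3 + 3*I*sqrt(6)/37)**2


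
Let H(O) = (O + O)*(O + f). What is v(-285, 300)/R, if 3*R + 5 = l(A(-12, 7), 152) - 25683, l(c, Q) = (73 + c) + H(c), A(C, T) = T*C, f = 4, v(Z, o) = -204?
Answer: 612/12259 ≈ 0.049923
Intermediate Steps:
H(O) = 2*O*(4 + O) (H(O) = (O + O)*(O + 4) = (2*O)*(4 + O) = 2*O*(4 + O))
A(C, T) = C*T
l(c, Q) = 73 + c + 2*c*(4 + c) (l(c, Q) = (73 + c) + 2*c*(4 + c) = 73 + c + 2*c*(4 + c))
R = -12259/3 (R = -5/3 + ((73 - 12*7 + 2*(-12*7)*(4 - 12*7)) - 25683)/3 = -5/3 + ((73 - 84 + 2*(-84)*(4 - 84)) - 25683)/3 = -5/3 + ((73 - 84 + 2*(-84)*(-80)) - 25683)/3 = -5/3 + ((73 - 84 + 13440) - 25683)/3 = -5/3 + (13429 - 25683)/3 = -5/3 + (⅓)*(-12254) = -5/3 - 12254/3 = -12259/3 ≈ -4086.3)
v(-285, 300)/R = -204/(-12259/3) = -204*(-3/12259) = 612/12259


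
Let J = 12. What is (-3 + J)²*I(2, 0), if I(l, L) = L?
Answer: 0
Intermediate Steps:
(-3 + J)²*I(2, 0) = (-3 + 12)²*0 = 9²*0 = 81*0 = 0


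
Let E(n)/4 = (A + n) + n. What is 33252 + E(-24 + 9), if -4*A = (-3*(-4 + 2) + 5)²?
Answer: 33011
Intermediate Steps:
A = -121/4 (A = -(-3*(-4 + 2) + 5)²/4 = -(-3*(-2) + 5)²/4 = -(6 + 5)²/4 = -¼*11² = -¼*121 = -121/4 ≈ -30.250)
E(n) = -121 + 8*n (E(n) = 4*((-121/4 + n) + n) = 4*(-121/4 + 2*n) = -121 + 8*n)
33252 + E(-24 + 9) = 33252 + (-121 + 8*(-24 + 9)) = 33252 + (-121 + 8*(-15)) = 33252 + (-121 - 120) = 33252 - 241 = 33011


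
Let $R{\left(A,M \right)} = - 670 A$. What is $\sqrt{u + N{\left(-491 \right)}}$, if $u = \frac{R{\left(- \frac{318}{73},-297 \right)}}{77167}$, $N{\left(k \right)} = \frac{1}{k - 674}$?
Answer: $\frac{\sqrt{1591983101387483135}}{6562667515} \approx 0.19226$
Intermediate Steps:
$N{\left(k \right)} = \frac{1}{-674 + k}$
$u = \frac{213060}{5633191}$ ($u = \frac{\left(-670\right) \left(- \frac{318}{73}\right)}{77167} = - 670 \left(\left(-318\right) \frac{1}{73}\right) \frac{1}{77167} = \left(-670\right) \left(- \frac{318}{73}\right) \frac{1}{77167} = \frac{213060}{73} \cdot \frac{1}{77167} = \frac{213060}{5633191} \approx 0.037822$)
$\sqrt{u + N{\left(-491 \right)}} = \sqrt{\frac{213060}{5633191} + \frac{1}{-674 - 491}} = \sqrt{\frac{213060}{5633191} + \frac{1}{-1165}} = \sqrt{\frac{213060}{5633191} - \frac{1}{1165}} = \sqrt{\frac{242581709}{6562667515}} = \frac{\sqrt{1591983101387483135}}{6562667515}$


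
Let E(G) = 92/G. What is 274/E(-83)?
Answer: -11371/46 ≈ -247.20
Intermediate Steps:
274/E(-83) = 274/((92/(-83))) = 274/((92*(-1/83))) = 274/(-92/83) = 274*(-83/92) = -11371/46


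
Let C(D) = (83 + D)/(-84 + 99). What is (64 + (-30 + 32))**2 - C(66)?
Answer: 65191/15 ≈ 4346.1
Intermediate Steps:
C(D) = 83/15 + D/15 (C(D) = (83 + D)/15 = (83 + D)*(1/15) = 83/15 + D/15)
(64 + (-30 + 32))**2 - C(66) = (64 + (-30 + 32))**2 - (83/15 + (1/15)*66) = (64 + 2)**2 - (83/15 + 22/5) = 66**2 - 1*149/15 = 4356 - 149/15 = 65191/15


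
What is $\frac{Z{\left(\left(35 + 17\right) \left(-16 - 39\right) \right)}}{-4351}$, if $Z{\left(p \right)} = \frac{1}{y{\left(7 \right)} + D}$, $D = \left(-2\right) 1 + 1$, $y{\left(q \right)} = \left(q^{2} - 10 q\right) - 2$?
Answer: $\frac{1}{104424} \approx 9.5763 \cdot 10^{-6}$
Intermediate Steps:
$y{\left(q \right)} = -2 + q^{2} - 10 q$
$D = -1$ ($D = -2 + 1 = -1$)
$Z{\left(p \right)} = - \frac{1}{24}$ ($Z{\left(p \right)} = \frac{1}{\left(-2 + 7^{2} - 70\right) - 1} = \frac{1}{\left(-2 + 49 - 70\right) - 1} = \frac{1}{-23 - 1} = \frac{1}{-24} = - \frac{1}{24}$)
$\frac{Z{\left(\left(35 + 17\right) \left(-16 - 39\right) \right)}}{-4351} = - \frac{1}{24 \left(-4351\right)} = \left(- \frac{1}{24}\right) \left(- \frac{1}{4351}\right) = \frac{1}{104424}$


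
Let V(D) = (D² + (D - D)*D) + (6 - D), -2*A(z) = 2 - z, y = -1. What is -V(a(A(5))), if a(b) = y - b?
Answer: -59/4 ≈ -14.750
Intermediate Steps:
A(z) = -1 + z/2 (A(z) = -(2 - z)/2 = -1 + z/2)
a(b) = -1 - b
V(D) = 6 + D² - D (V(D) = (D² + 0*D) + (6 - D) = (D² + 0) + (6 - D) = D² + (6 - D) = 6 + D² - D)
-V(a(A(5))) = -(6 + (-1 - (-1 + (½)*5))² - (-1 - (-1 + (½)*5))) = -(6 + (-1 - (-1 + 5/2))² - (-1 - (-1 + 5/2))) = -(6 + (-1 - 1*3/2)² - (-1 - 1*3/2)) = -(6 + (-1 - 3/2)² - (-1 - 3/2)) = -(6 + (-5/2)² - 1*(-5/2)) = -(6 + 25/4 + 5/2) = -1*59/4 = -59/4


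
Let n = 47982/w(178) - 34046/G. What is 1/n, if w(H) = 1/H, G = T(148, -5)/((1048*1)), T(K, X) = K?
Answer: 37/307089400 ≈ 1.2049e-7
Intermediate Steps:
G = 37/262 (G = 148/((1048*1)) = 148/1048 = 148*(1/1048) = 37/262 ≈ 0.14122)
n = 307089400/37 (n = 47982/(1/178) - 34046/37/262 = 47982/(1/178) - 34046*262/37 = 47982*178 - 8920052/37 = 8540796 - 8920052/37 = 307089400/37 ≈ 8.2997e+6)
1/n = 1/(307089400/37) = 37/307089400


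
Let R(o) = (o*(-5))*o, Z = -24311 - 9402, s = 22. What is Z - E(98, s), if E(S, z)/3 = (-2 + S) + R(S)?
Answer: 110059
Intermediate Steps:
Z = -33713
R(o) = -5*o² (R(o) = (-5*o)*o = -5*o²)
E(S, z) = -6 - 15*S² + 3*S (E(S, z) = 3*((-2 + S) - 5*S²) = 3*(-2 + S - 5*S²) = -6 - 15*S² + 3*S)
Z - E(98, s) = -33713 - (-6 - 15*98² + 3*98) = -33713 - (-6 - 15*9604 + 294) = -33713 - (-6 - 144060 + 294) = -33713 - 1*(-143772) = -33713 + 143772 = 110059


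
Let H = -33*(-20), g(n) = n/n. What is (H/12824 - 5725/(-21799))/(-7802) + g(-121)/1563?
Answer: 510953306233/852246082110444 ≈ 0.00059954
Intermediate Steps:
g(n) = 1
H = 660 (H = -11*3*(-20) = -33*(-20) = 660)
(H/12824 - 5725/(-21799))/(-7802) + g(-121)/1563 = (660/12824 - 5725/(-21799))/(-7802) + 1/1563 = (660*(1/12824) - 5725*(-1/21799))*(-1/7802) + 1*(1/1563) = (165/3206 + 5725/21799)*(-1/7802) + 1/1563 = (21951185/69887594)*(-1/7802) + 1/1563 = -21951185/545263008388 + 1/1563 = 510953306233/852246082110444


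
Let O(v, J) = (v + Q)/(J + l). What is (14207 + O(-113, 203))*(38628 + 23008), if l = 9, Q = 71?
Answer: 46409473378/53 ≈ 8.7565e+8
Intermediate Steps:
O(v, J) = (71 + v)/(9 + J) (O(v, J) = (v + 71)/(J + 9) = (71 + v)/(9 + J))
(14207 + O(-113, 203))*(38628 + 23008) = (14207 + (71 - 113)/(9 + 203))*(38628 + 23008) = (14207 - 42/212)*61636 = (14207 + (1/212)*(-42))*61636 = (14207 - 21/106)*61636 = (1505921/106)*61636 = 46409473378/53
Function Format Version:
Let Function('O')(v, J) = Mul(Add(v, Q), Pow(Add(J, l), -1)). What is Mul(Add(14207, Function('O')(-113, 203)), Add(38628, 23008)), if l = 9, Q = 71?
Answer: Rational(46409473378, 53) ≈ 8.7565e+8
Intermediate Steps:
Function('O')(v, J) = Mul(Pow(Add(9, J), -1), Add(71, v)) (Function('O')(v, J) = Mul(Add(v, 71), Pow(Add(J, 9), -1)) = Mul(Add(71, v), Pow(Add(9, J), -1)) = Mul(Pow(Add(9, J), -1), Add(71, v)))
Mul(Add(14207, Function('O')(-113, 203)), Add(38628, 23008)) = Mul(Add(14207, Mul(Pow(Add(9, 203), -1), Add(71, -113))), Add(38628, 23008)) = Mul(Add(14207, Mul(Pow(212, -1), -42)), 61636) = Mul(Add(14207, Mul(Rational(1, 212), -42)), 61636) = Mul(Add(14207, Rational(-21, 106)), 61636) = Mul(Rational(1505921, 106), 61636) = Rational(46409473378, 53)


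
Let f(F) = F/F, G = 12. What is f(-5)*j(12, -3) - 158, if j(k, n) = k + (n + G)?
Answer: -137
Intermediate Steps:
f(F) = 1
j(k, n) = 12 + k + n (j(k, n) = k + (n + 12) = k + (12 + n) = 12 + k + n)
f(-5)*j(12, -3) - 158 = 1*(12 + 12 - 3) - 158 = 1*21 - 158 = 21 - 158 = -137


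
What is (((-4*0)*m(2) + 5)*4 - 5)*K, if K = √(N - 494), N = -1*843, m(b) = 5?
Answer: 15*I*√1337 ≈ 548.48*I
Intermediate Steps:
N = -843
K = I*√1337 (K = √(-843 - 494) = √(-1337) = I*√1337 ≈ 36.565*I)
(((-4*0)*m(2) + 5)*4 - 5)*K = ((-4*0*5 + 5)*4 - 5)*(I*√1337) = ((0*5 + 5)*4 - 5)*(I*√1337) = ((0 + 5)*4 - 5)*(I*√1337) = (5*4 - 5)*(I*√1337) = (20 - 5)*(I*√1337) = 15*(I*√1337) = 15*I*√1337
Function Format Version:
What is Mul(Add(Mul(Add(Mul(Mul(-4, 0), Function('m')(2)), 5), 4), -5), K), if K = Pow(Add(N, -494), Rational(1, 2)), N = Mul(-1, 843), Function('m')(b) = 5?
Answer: Mul(15, I, Pow(1337, Rational(1, 2))) ≈ Mul(548.48, I)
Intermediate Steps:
N = -843
K = Mul(I, Pow(1337, Rational(1, 2))) (K = Pow(Add(-843, -494), Rational(1, 2)) = Pow(-1337, Rational(1, 2)) = Mul(I, Pow(1337, Rational(1, 2))) ≈ Mul(36.565, I))
Mul(Add(Mul(Add(Mul(Mul(-4, 0), Function('m')(2)), 5), 4), -5), K) = Mul(Add(Mul(Add(Mul(Mul(-4, 0), 5), 5), 4), -5), Mul(I, Pow(1337, Rational(1, 2)))) = Mul(Add(Mul(Add(Mul(0, 5), 5), 4), -5), Mul(I, Pow(1337, Rational(1, 2)))) = Mul(Add(Mul(Add(0, 5), 4), -5), Mul(I, Pow(1337, Rational(1, 2)))) = Mul(Add(Mul(5, 4), -5), Mul(I, Pow(1337, Rational(1, 2)))) = Mul(Add(20, -5), Mul(I, Pow(1337, Rational(1, 2)))) = Mul(15, Mul(I, Pow(1337, Rational(1, 2)))) = Mul(15, I, Pow(1337, Rational(1, 2)))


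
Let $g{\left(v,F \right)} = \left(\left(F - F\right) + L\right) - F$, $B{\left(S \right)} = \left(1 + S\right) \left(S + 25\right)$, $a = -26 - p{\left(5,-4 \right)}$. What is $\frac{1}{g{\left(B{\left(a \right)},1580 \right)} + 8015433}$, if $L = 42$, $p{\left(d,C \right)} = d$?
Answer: $\frac{1}{8013895} \approx 1.2478 \cdot 10^{-7}$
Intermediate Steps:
$a = -31$ ($a = -26 - 5 = -31$)
$B{\left(S \right)} = \left(1 + S\right) \left(25 + S\right)$
$g{\left(v,F \right)} = 42 - F$ ($g{\left(v,F \right)} = \left(\left(F - F\right) + 42\right) - F = \left(0 + 42\right) - F = 42 - F$)
$\frac{1}{g{\left(B{\left(a \right)},1580 \right)} + 8015433} = \frac{1}{\left(42 - 1580\right) + 8015433} = \frac{1}{-1538 + 8015433} = \frac{1}{8013895}$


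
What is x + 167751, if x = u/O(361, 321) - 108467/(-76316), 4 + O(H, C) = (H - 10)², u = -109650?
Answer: 1577183499434851/9401902252 ≈ 1.6775e+5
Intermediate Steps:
O(H, C) = -4 + (-10 + H)² (O(H, C) = -4 + (H - 10)² = -4 + (-10 + H)²)
x = 4994759599/9401902252 (x = -109650/(-4 + (-10 + 361)²) - 108467/(-76316) = -109650/(-4 + 351²) - 108467*(-1/76316) = -109650/(-4 + 123201) + 108467/76316 = -109650/123197 + 108467/76316 = 4994759599/9401902252 ≈ 0.53125)
x + 167751 = 4994759599/9401902252 + 167751 = 1577183499434851/9401902252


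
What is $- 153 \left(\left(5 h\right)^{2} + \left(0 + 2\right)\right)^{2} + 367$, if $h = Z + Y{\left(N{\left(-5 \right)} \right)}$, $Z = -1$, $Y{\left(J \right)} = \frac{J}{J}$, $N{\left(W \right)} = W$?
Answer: $-245$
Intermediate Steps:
$Y{\left(J \right)} = 1$
$h = 0$ ($h = -1 + 1 = 0$)
$- 153 \left(\left(5 h\right)^{2} + \left(0 + 2\right)\right)^{2} + 367 = - 153 \left(\left(5 \cdot 0\right)^{2} + \left(0 + 2\right)\right)^{2} + 367 = - 153 \left(0^{2} + 2\right)^{2} + 367 = - 153 \left(0 + 2\right)^{2} + 367 = - 153 \cdot 2^{2} + 367 = \left(-153\right) 4 + 367 = -612 + 367 = -245$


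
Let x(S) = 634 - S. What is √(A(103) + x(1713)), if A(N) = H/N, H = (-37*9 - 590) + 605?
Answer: I*√11479865/103 ≈ 32.895*I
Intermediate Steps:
H = -318 (H = (-333 - 590) + 605 = -923 + 605 = -318)
A(N) = -318/N
√(A(103) + x(1713)) = √(-318/103 + (634 - 1*1713)) = √(-318*1/103 + (634 - 1713)) = √(-318/103 - 1079) = √(-111455/103) = I*√11479865/103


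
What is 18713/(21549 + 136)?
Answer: 18713/21685 ≈ 0.86295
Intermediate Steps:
18713/(21549 + 136) = 18713/21685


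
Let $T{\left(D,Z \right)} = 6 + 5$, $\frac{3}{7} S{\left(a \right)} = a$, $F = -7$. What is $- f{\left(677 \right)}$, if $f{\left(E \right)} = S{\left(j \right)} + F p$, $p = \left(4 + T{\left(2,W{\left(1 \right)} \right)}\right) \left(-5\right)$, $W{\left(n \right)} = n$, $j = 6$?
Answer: $-539$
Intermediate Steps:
$S{\left(a \right)} = \frac{7 a}{3}$
$T{\left(D,Z \right)} = 11$
$p = -75$ ($p = \left(4 + 11\right) \left(-5\right) = 15 \left(-5\right) = -75$)
$f{\left(E \right)} = 539$ ($f{\left(E \right)} = \frac{7}{3} \cdot 6 - -525 = 14 + 525 = 539$)
$- f{\left(677 \right)} = \left(-1\right) 539 = -539$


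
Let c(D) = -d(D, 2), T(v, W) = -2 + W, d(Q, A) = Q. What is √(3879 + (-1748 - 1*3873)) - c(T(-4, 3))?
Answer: 1 + I*√1742 ≈ 1.0 + 41.737*I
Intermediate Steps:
c(D) = -D
√(3879 + (-1748 - 1*3873)) - c(T(-4, 3)) = √(3879 + (-1748 - 1*3873)) - (-1)*(-2 + 3) = √(3879 + (-1748 - 3873)) - (-1) = √(3879 - 5621) - 1*(-1) = √(-1742) + 1 = I*√1742 + 1 = 1 + I*√1742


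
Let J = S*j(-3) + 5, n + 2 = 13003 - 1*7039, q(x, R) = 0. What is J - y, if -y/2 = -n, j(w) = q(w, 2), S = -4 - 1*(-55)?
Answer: -11919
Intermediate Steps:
S = 51 (S = -4 + 55 = 51)
n = 5962 (n = -2 + (13003 - 1*7039) = -2 + (13003 - 7039) = -2 + 5964 = 5962)
j(w) = 0
J = 5 (J = 51*0 + 5 = 0 + 5 = 5)
y = 11924 (y = -(-2)*5962 = -2*(-5962) = 11924)
J - y = 5 - 1*11924 = 5 - 11924 = -11919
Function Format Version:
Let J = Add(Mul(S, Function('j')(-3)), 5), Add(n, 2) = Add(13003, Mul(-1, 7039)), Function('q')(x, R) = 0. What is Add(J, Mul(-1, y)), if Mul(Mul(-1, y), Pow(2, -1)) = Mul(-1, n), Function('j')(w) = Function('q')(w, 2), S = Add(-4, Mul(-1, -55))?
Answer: -11919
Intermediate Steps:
S = 51 (S = Add(-4, 55) = 51)
n = 5962 (n = Add(-2, Add(13003, Mul(-1, 7039))) = Add(-2, Add(13003, -7039)) = Add(-2, 5964) = 5962)
Function('j')(w) = 0
J = 5 (J = Add(Mul(51, 0), 5) = Add(0, 5) = 5)
y = 11924 (y = Mul(-2, Mul(-1, 5962)) = Mul(-2, -5962) = 11924)
Add(J, Mul(-1, y)) = Add(5, Mul(-1, 11924)) = Add(5, -11924) = -11919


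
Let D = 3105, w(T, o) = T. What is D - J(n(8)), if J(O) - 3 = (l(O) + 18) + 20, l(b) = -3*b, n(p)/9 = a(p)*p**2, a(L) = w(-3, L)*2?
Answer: -7304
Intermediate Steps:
a(L) = -6 (a(L) = -3*2 = -6)
n(p) = -54*p**2 (n(p) = 9*(-6*p**2) = -54*p**2)
J(O) = 41 - 3*O (J(O) = 3 + ((-3*O + 18) + 20) = 3 + ((18 - 3*O) + 20) = 3 + (38 - 3*O) = 41 - 3*O)
D - J(n(8)) = 3105 - (41 - (-162)*8**2) = 3105 - (41 - (-162)*64) = 3105 - (41 - 3*(-3456)) = 3105 - (41 + 10368) = 3105 - 1*10409 = 3105 - 10409 = -7304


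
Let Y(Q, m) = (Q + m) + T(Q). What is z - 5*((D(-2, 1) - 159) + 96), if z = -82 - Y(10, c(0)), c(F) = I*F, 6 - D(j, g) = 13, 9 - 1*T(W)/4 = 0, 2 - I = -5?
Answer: 222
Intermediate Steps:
I = 7 (I = 2 - 1*(-5) = 2 + 5 = 7)
T(W) = 36 (T(W) = 36 - 4*0 = 36 + 0 = 36)
D(j, g) = -7 (D(j, g) = 6 - 1*13 = 6 - 13 = -7)
c(F) = 7*F
Y(Q, m) = 36 + Q + m (Y(Q, m) = (Q + m) + 36 = 36 + Q + m)
z = -128 (z = -82 - (36 + 10 + 7*0) = -82 - (36 + 10 + 0) = -82 - 1*46 = -82 - 46 = -128)
z - 5*((D(-2, 1) - 159) + 96) = -128 - 5*((-7 - 159) + 96) = -128 - 5*(-166 + 96) = -128 - 5*(-70) = -128 + 350 = 222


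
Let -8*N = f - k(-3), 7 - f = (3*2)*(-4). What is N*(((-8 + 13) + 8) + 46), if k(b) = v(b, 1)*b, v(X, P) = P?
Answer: -1003/4 ≈ -250.75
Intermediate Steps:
f = 31 (f = 7 - 3*2*(-4) = 7 - 6*(-4) = 7 - 1*(-24) = 7 + 24 = 31)
k(b) = b (k(b) = 1*b = b)
N = -17/4 (N = -(31 - 1*(-3))/8 = -(31 + 3)/8 = -⅛*34 = -17/4 ≈ -4.2500)
N*(((-8 + 13) + 8) + 46) = -17*(((-8 + 13) + 8) + 46)/4 = -17*((5 + 8) + 46)/4 = -17*(13 + 46)/4 = -17/4*59 = -1003/4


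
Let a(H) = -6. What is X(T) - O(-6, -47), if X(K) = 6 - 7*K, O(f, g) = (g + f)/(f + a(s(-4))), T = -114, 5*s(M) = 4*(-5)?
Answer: 9595/12 ≈ 799.58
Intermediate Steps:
s(M) = -4 (s(M) = (4*(-5))/5 = (⅕)*(-20) = -4)
O(f, g) = (f + g)/(-6 + f) (O(f, g) = (g + f)/(f - 6) = (f + g)/(-6 + f))
X(T) - O(-6, -47) = (6 - 7*(-114)) - (-6 - 47)/(-6 - 6) = (6 + 798) - (-53)/(-12) = 804 - (-1)*(-53)/12 = 804 - 1*53/12 = 804 - 53/12 = 9595/12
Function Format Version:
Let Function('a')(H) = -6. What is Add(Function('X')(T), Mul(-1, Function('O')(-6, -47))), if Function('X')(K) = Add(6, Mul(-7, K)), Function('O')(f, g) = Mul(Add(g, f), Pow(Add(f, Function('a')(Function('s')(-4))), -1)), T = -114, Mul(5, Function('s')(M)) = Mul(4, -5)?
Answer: Rational(9595, 12) ≈ 799.58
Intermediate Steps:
Function('s')(M) = -4 (Function('s')(M) = Mul(Rational(1, 5), Mul(4, -5)) = Mul(Rational(1, 5), -20) = -4)
Function('O')(f, g) = Mul(Pow(Add(-6, f), -1), Add(f, g)) (Function('O')(f, g) = Mul(Add(g, f), Pow(Add(f, -6), -1)) = Mul(Add(f, g), Pow(Add(-6, f), -1)) = Mul(Pow(Add(-6, f), -1), Add(f, g)))
Add(Function('X')(T), Mul(-1, Function('O')(-6, -47))) = Add(Add(6, Mul(-7, -114)), Mul(-1, Mul(Pow(Add(-6, -6), -1), Add(-6, -47)))) = Add(Add(6, 798), Mul(-1, Mul(Pow(-12, -1), -53))) = Add(804, Mul(-1, Mul(Rational(-1, 12), -53))) = Add(804, Mul(-1, Rational(53, 12))) = Add(804, Rational(-53, 12)) = Rational(9595, 12)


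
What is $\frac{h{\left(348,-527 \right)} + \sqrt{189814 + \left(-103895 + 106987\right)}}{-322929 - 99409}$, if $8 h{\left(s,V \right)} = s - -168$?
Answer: $- \frac{129}{844676} - \frac{3 \sqrt{21434}}{422338} \approx -0.0011927$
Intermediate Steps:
$h{\left(s,V \right)} = 21 + \frac{s}{8}$ ($h{\left(s,V \right)} = \frac{s - -168}{8} = \frac{s + 168}{8} = \frac{168 + s}{8} = 21 + \frac{s}{8}$)
$\frac{h{\left(348,-527 \right)} + \sqrt{189814 + \left(-103895 + 106987\right)}}{-322929 - 99409} = \frac{\left(21 + \frac{1}{8} \cdot 348\right) + \sqrt{189814 + \left(-103895 + 106987\right)}}{-322929 - 99409} = \frac{\left(21 + \frac{87}{2}\right) + \sqrt{189814 + 3092}}{-422338} = \left(\frac{129}{2} + \sqrt{192906}\right) \left(- \frac{1}{422338}\right) = \left(\frac{129}{2} + 3 \sqrt{21434}\right) \left(- \frac{1}{422338}\right) = - \frac{129}{844676} - \frac{3 \sqrt{21434}}{422338}$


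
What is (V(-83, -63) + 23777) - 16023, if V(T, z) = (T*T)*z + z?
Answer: -426316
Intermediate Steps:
V(T, z) = z + z*T**2 (V(T, z) = T**2*z + z = z*T**2 + z = z + z*T**2)
(V(-83, -63) + 23777) - 16023 = (-63*(1 + (-83)**2) + 23777) - 16023 = (-63*(1 + 6889) + 23777) - 16023 = (-63*6890 + 23777) - 16023 = (-434070 + 23777) - 16023 = -410293 - 16023 = -426316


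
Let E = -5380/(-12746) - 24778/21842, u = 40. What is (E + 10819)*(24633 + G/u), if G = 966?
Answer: 18565546105082928/69599533 ≈ 2.6675e+8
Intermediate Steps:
E = -49577607/69599533 (E = -5380*(-1/12746) - 24778*1/21842 = 2690/6373 - 12389/10921 = -49577607/69599533 ≈ -0.71233)
(E + 10819)*(24633 + G/u) = (-49577607/69599533 + 10819)*(24633 + 966/40) = 752947769920*(24633 + (1/40)*966)/69599533 = 752947769920*(24633 + 483/20)/69599533 = (752947769920/69599533)*(493143/20) = 18565546105082928/69599533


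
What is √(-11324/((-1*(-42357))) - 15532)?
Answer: 2*I*√6966670201134/42357 ≈ 124.63*I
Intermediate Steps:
√(-11324/((-1*(-42357))) - 15532) = √(-11324/42357 - 15532) = √(-657900248/42357) = 2*I*√6966670201134/42357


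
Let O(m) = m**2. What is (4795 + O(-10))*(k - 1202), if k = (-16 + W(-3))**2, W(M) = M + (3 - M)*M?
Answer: 817465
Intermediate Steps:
W(M) = M + M*(3 - M)
k = 1369 (k = (-16 - 3*(4 - 1*(-3)))**2 = (-16 - 3*(4 + 3))**2 = (-16 - 3*7)**2 = (-16 - 21)**2 = (-37)**2 = 1369)
(4795 + O(-10))*(k - 1202) = (4795 + (-10)**2)*(1369 - 1202) = (4795 + 100)*167 = 4895*167 = 817465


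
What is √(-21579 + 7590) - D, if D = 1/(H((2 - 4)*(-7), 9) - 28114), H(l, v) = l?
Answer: 1/28100 + I*√13989 ≈ 3.5587e-5 + 118.28*I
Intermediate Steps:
D = -1/28100 (D = 1/((2 - 4)*(-7) - 28114) = 1/(-2*(-7) - 28114) = 1/(14 - 28114) = 1/(-28100) = -1/28100 ≈ -3.5587e-5)
√(-21579 + 7590) - D = √(-21579 + 7590) - 1*(-1/28100) = √(-13989) + 1/28100 = I*√13989 + 1/28100 = 1/28100 + I*√13989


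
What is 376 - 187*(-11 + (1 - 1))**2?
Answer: -22251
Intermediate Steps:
376 - 187*(-11 + (1 - 1))**2 = 376 - 187*(-11 + 0)**2 = 376 - 187*(-11)**2 = 376 - 187*121 = 376 - 22627 = -22251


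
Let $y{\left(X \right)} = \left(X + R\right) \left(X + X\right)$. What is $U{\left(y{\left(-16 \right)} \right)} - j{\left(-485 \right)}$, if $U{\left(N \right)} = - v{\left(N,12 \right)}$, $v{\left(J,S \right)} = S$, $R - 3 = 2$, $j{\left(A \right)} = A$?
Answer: $473$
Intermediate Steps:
$R = 5$ ($R = 3 + 2 = 5$)
$y{\left(X \right)} = 2 X \left(5 + X\right)$ ($y{\left(X \right)} = \left(X + 5\right) \left(X + X\right) = \left(5 + X\right) 2 X = 2 X \left(5 + X\right)$)
$U{\left(N \right)} = -12$ ($U{\left(N \right)} = \left(-1\right) 12 = -12$)
$U{\left(y{\left(-16 \right)} \right)} - j{\left(-485 \right)} = -12 - -485 = -12 + 485 = 473$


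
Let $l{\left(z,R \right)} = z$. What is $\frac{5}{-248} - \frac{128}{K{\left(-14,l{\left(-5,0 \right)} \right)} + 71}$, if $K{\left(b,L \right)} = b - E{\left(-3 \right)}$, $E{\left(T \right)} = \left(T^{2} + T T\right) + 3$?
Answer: $- \frac{7981}{2232} \approx -3.5757$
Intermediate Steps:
$E{\left(T \right)} = 3 + 2 T^{2}$ ($E{\left(T \right)} = \left(T^{2} + T^{2}\right) + 3 = 2 T^{2} + 3 = 3 + 2 T^{2}$)
$K{\left(b,L \right)} = -21 + b$ ($K{\left(b,L \right)} = b - \left(3 + 2 \left(-3\right)^{2}\right) = b - \left(3 + 2 \cdot 9\right) = b - \left(3 + 18\right) = b - 21 = -21 + b$)
$\frac{5}{-248} - \frac{128}{K{\left(-14,l{\left(-5,0 \right)} \right)} + 71} = \frac{5}{-248} - \frac{128}{\left(-21 - 14\right) + 71} = 5 \left(- \frac{1}{248}\right) - \frac{128}{-35 + 71} = - \frac{5}{248} - \frac{128}{36} = - \frac{5}{248} - \frac{32}{9} = - \frac{7981}{2232}$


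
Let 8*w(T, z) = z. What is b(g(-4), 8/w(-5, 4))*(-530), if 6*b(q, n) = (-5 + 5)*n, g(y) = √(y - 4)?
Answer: 0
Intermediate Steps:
g(y) = √(-4 + y)
w(T, z) = z/8
b(q, n) = 0 (b(q, n) = ((-5 + 5)*n)/6 = (0*n)/6 = (⅙)*0 = 0)
b(g(-4), 8/w(-5, 4))*(-530) = 0*(-530) = 0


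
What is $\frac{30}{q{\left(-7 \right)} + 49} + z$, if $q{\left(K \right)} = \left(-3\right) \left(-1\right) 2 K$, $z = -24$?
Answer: $- \frac{138}{7} \approx -19.714$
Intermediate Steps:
$q{\left(K \right)} = 6 K$ ($q{\left(K \right)} = 3 \cdot 2 K = 6 K$)
$\frac{30}{q{\left(-7 \right)} + 49} + z = \frac{30}{6 \left(-7\right) + 49} - 24 = \frac{30}{-42 + 49} - 24 = \frac{30}{7} - 24 = - \frac{138}{7}$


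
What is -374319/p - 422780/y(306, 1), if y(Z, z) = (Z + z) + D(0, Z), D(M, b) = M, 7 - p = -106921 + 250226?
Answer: -353617617/257266 ≈ -1374.5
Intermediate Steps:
p = -143298 (p = 7 - (-106921 + 250226) = 7 - 1*143305 = 7 - 143305 = -143298)
y(Z, z) = Z + z (y(Z, z) = (Z + z) + 0 = Z + z)
-374319/p - 422780/y(306, 1) = -374319/(-143298) - 422780/(306 + 1) = -374319*(-1/143298) - 422780/307 = 2189/838 - 422780*1/307 = 2189/838 - 422780/307 = -353617617/257266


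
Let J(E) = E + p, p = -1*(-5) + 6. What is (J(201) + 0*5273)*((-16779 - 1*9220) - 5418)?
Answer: -6660404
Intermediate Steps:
p = 11 (p = 5 + 6 = 11)
J(E) = 11 + E (J(E) = E + 11 = 11 + E)
(J(201) + 0*5273)*((-16779 - 1*9220) - 5418) = ((11 + 201) + 0*5273)*((-16779 - 1*9220) - 5418) = (212 + 0)*((-16779 - 9220) - 5418) = 212*(-25999 - 5418) = 212*(-31417) = -6660404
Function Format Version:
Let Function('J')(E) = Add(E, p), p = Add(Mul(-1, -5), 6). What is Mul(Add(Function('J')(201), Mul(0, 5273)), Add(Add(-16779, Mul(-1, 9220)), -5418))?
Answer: -6660404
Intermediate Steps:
p = 11 (p = Add(5, 6) = 11)
Function('J')(E) = Add(11, E) (Function('J')(E) = Add(E, 11) = Add(11, E))
Mul(Add(Function('J')(201), Mul(0, 5273)), Add(Add(-16779, Mul(-1, 9220)), -5418)) = Mul(Add(Add(11, 201), Mul(0, 5273)), Add(Add(-16779, Mul(-1, 9220)), -5418)) = Mul(Add(212, 0), Add(Add(-16779, -9220), -5418)) = Mul(212, Add(-25999, -5418)) = Mul(212, -31417) = -6660404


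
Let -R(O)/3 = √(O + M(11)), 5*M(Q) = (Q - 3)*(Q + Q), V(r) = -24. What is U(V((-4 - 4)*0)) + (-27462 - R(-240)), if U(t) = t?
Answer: -27486 + 96*I*√5/5 ≈ -27486.0 + 42.932*I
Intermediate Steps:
M(Q) = 2*Q*(-3 + Q)/5 (M(Q) = ((Q - 3)*(Q + Q))/5 = ((-3 + Q)*(2*Q))/5 = (2*Q*(-3 + Q))/5 = 2*Q*(-3 + Q)/5)
R(O) = -3*√(176/5 + O) (R(O) = -3*√(O + (⅖)*11*(-3 + 11)) = -3*√(O + (⅖)*11*8) = -3*√(O + 176/5) = -3*√(176/5 + O))
U(V((-4 - 4)*0)) + (-27462 - R(-240)) = -24 + (-27462 - (-3)*√(880 + 25*(-240))/5) = -24 + (-27462 - (-3)*√(880 - 6000)/5) = -24 + (-27462 - (-3)*√(-5120)/5) = -24 + (-27462 - (-3)*32*I*√5/5) = -24 + (-27462 - (-96)*I*√5/5) = -24 + (-27462 + 96*I*√5/5) = -27486 + 96*I*√5/5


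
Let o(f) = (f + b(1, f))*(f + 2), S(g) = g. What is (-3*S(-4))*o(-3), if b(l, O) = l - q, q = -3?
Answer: -12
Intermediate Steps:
b(l, O) = 3 + l (b(l, O) = l - 1*(-3) = l + 3 = 3 + l)
o(f) = (2 + f)*(4 + f) (o(f) = (f + (3 + 1))*(f + 2) = (f + 4)*(2 + f) = (4 + f)*(2 + f) = (2 + f)*(4 + f))
(-3*S(-4))*o(-3) = (-3*(-4))*(8 + (-3)² + 6*(-3)) = 12*(8 + 9 - 18) = 12*(-1) = -12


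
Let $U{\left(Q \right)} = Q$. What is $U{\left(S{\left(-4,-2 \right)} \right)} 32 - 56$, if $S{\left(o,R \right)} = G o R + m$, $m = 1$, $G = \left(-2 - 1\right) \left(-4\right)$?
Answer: $3048$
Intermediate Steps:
$G = 12$ ($G = \left(-3\right) \left(-4\right) = 12$)
$S{\left(o,R \right)} = 1 + 12 R o$ ($S{\left(o,R \right)} = 12 o R + 1 = 12 R o + 1 = 1 + 12 R o$)
$U{\left(S{\left(-4,-2 \right)} \right)} 32 - 56 = \left(1 + 12 \left(-2\right) \left(-4\right)\right) 32 - 56 = \left(1 + 96\right) 32 - 56 = 97 \cdot 32 - 56 = 3104 - 56 = 3048$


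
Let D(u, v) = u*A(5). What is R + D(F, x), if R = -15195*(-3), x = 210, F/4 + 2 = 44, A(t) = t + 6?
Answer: 47433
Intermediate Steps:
A(t) = 6 + t
F = 168 (F = -8 + 4*44 = -8 + 176 = 168)
R = 45585
D(u, v) = 11*u (D(u, v) = u*(6 + 5) = u*11 = 11*u)
R + D(F, x) = 45585 + 11*168 = 45585 + 1848 = 47433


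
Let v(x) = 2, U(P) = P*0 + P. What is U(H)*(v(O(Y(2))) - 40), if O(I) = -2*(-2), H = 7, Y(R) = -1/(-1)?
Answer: -266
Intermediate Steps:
Y(R) = 1 (Y(R) = -1*(-1) = 1)
O(I) = 4
U(P) = P (U(P) = 0 + P = P)
U(H)*(v(O(Y(2))) - 40) = 7*(2 - 40) = 7*(-38) = -266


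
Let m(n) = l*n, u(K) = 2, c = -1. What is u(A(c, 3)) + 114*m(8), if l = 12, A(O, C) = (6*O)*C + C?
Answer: 10946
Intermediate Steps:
A(O, C) = C + 6*C*O (A(O, C) = 6*C*O + C = C + 6*C*O)
m(n) = 12*n
u(A(c, 3)) + 114*m(8) = 2 + 114*(12*8) = 2 + 114*96 = 2 + 10944 = 10946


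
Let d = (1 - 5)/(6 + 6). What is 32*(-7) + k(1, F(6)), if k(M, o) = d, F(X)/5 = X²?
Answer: -673/3 ≈ -224.33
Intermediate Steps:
F(X) = 5*X²
d = -⅓ (d = -4/12 = -4*1/12 = -⅓ ≈ -0.33333)
k(M, o) = -⅓
32*(-7) + k(1, F(6)) = 32*(-7) - ⅓ = -224 - ⅓ = -673/3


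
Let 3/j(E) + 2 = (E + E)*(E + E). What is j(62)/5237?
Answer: 3/80513638 ≈ 3.7261e-8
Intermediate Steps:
j(E) = 3/(-2 + 4*E**2) (j(E) = 3/(-2 + (E + E)*(E + E)) = 3/(-2 + (2*E)*(2*E)) = 3/(-2 + 4*E**2))
j(62)/5237 = (3/(2*(-1 + 2*62**2)))/5237 = (3/(2*(-1 + 2*3844)))*(1/5237) = (3/(2*(-1 + 7688)))*(1/5237) = ((3/2)/7687)*(1/5237) = ((3/2)*(1/7687))*(1/5237) = (3/15374)*(1/5237) = 3/80513638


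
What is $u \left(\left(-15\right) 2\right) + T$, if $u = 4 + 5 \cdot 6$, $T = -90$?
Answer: $-1110$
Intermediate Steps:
$u = 34$ ($u = 4 + 30 = 34$)
$u \left(\left(-15\right) 2\right) + T = 34 \left(\left(-15\right) 2\right) - 90 = 34 \left(-30\right) - 90 = -1020 - 90 = -1110$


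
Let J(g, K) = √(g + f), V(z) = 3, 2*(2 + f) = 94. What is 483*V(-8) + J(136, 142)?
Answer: 1449 + √181 ≈ 1462.5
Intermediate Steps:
f = 45 (f = -2 + (½)*94 = -2 + 47 = 45)
J(g, K) = √(45 + g) (J(g, K) = √(g + 45) = √(45 + g))
483*V(-8) + J(136, 142) = 483*3 + √(45 + 136) = 1449 + √181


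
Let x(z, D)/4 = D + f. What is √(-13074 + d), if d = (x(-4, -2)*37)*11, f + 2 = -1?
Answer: I*√21214 ≈ 145.65*I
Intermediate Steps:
f = -3 (f = -2 - 1 = -3)
x(z, D) = -12 + 4*D (x(z, D) = 4*(D - 3) = 4*(-3 + D) = -12 + 4*D)
d = -8140 (d = ((-12 + 4*(-2))*37)*11 = ((-12 - 8)*37)*11 = -20*37*11 = -740*11 = -8140)
√(-13074 + d) = √(-13074 - 8140) = √(-21214) = I*√21214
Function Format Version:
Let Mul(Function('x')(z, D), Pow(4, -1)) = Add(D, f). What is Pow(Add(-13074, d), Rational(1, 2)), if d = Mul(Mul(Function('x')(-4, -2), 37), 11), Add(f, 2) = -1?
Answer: Mul(I, Pow(21214, Rational(1, 2))) ≈ Mul(145.65, I)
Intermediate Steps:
f = -3 (f = Add(-2, -1) = -3)
Function('x')(z, D) = Add(-12, Mul(4, D)) (Function('x')(z, D) = Mul(4, Add(D, -3)) = Mul(4, Add(-3, D)) = Add(-12, Mul(4, D)))
d = -8140 (d = Mul(Mul(Add(-12, Mul(4, -2)), 37), 11) = Mul(Mul(Add(-12, -8), 37), 11) = Mul(Mul(-20, 37), 11) = Mul(-740, 11) = -8140)
Pow(Add(-13074, d), Rational(1, 2)) = Pow(Add(-13074, -8140), Rational(1, 2)) = Pow(-21214, Rational(1, 2)) = Mul(I, Pow(21214, Rational(1, 2)))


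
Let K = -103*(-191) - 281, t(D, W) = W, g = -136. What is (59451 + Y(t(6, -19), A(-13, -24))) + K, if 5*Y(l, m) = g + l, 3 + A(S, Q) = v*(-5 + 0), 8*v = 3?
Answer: 78812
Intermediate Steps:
v = 3/8 (v = (⅛)*3 = 3/8 ≈ 0.37500)
A(S, Q) = -39/8 (A(S, Q) = -3 + 3*(-5 + 0)/8 = -3 + (3/8)*(-5) = -3 - 15/8 = -39/8)
Y(l, m) = -136/5 + l/5 (Y(l, m) = (-136 + l)/5 = -136/5 + l/5)
K = 19392 (K = 19673 - 281 = 19392)
(59451 + Y(t(6, -19), A(-13, -24))) + K = (59451 + (-136/5 + (⅕)*(-19))) + 19392 = (59451 + (-136/5 - 19/5)) + 19392 = (59451 - 31) + 19392 = 59420 + 19392 = 78812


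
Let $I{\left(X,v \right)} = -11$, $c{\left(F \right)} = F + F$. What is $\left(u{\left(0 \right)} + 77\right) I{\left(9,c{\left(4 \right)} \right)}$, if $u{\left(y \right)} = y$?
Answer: $-847$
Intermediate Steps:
$c{\left(F \right)} = 2 F$
$\left(u{\left(0 \right)} + 77\right) I{\left(9,c{\left(4 \right)} \right)} = \left(0 + 77\right) \left(-11\right) = 77 \left(-11\right) = -847$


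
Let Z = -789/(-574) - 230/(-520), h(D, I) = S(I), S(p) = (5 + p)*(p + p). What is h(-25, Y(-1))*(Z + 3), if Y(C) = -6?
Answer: 215661/3731 ≈ 57.802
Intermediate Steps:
S(p) = 2*p*(5 + p) (S(p) = (5 + p)*(2*p) = 2*p*(5 + p))
h(D, I) = 2*I*(5 + I)
Z = 27115/14924 (Z = -789*(-1/574) - 230*(-1/520) = 789/574 + 23/52 = 27115/14924 ≈ 1.8169)
h(-25, Y(-1))*(Z + 3) = (2*(-6)*(5 - 6))*(27115/14924 + 3) = (2*(-6)*(-1))*(71887/14924) = 12*(71887/14924) = 215661/3731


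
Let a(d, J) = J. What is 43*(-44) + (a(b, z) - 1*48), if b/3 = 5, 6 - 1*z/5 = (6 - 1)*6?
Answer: -2060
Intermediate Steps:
z = -120 (z = 30 - 5*(6 - 1)*6 = 30 - 25*6 = 30 - 5*30 = 30 - 150 = -120)
b = 15 (b = 3*5 = 15)
43*(-44) + (a(b, z) - 1*48) = 43*(-44) + (-120 - 1*48) = -1892 + (-120 - 48) = -1892 - 168 = -2060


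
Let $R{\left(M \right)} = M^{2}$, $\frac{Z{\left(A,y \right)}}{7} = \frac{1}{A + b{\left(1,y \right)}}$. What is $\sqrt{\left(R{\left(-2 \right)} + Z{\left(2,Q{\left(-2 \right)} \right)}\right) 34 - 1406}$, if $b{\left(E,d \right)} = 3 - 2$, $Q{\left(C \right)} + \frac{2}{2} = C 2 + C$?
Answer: $\frac{2 i \sqrt{2679}}{3} \approx 34.506 i$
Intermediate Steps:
$Q{\left(C \right)} = -1 + 3 C$ ($Q{\left(C \right)} = -1 + \left(C 2 + C\right) = -1 + \left(2 C + C\right) = -1 + 3 C$)
$b{\left(E,d \right)} = 1$ ($b{\left(E,d \right)} = 3 - 2 = 1$)
$Z{\left(A,y \right)} = \frac{7}{1 + A}$ ($Z{\left(A,y \right)} = \frac{7}{A + 1} = \frac{7}{1 + A}$)
$\sqrt{\left(R{\left(-2 \right)} + Z{\left(2,Q{\left(-2 \right)} \right)}\right) 34 - 1406} = \sqrt{\left(\left(-2\right)^{2} + \frac{7}{1 + 2}\right) 34 - 1406} = \sqrt{\left(4 + \frac{7}{3}\right) 34 - 1406} = \sqrt{\frac{19}{3} \cdot 34 - 1406} = \sqrt{\frac{646}{3} - 1406} = \sqrt{- \frac{3572}{3}} = \frac{2 i \sqrt{2679}}{3}$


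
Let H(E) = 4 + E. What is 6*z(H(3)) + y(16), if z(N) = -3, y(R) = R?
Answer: -2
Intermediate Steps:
6*z(H(3)) + y(16) = 6*(-3) + 16 = -18 + 16 = -2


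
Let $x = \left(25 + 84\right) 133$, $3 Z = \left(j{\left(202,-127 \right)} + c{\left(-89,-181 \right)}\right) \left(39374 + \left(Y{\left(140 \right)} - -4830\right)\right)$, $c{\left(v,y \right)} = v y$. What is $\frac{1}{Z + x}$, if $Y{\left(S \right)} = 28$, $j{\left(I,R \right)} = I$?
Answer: $\frac{1}{240503881} \approx 4.1579 \cdot 10^{-9}$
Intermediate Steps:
$Z = 240489384$ ($Z = \frac{\left(202 - -16109\right) \left(39374 + \left(28 - -4830\right)\right)}{3} = \frac{\left(202 + 16109\right) \left(39374 + \left(28 + 4830\right)\right)}{3} = \frac{16311 \left(39374 + 4858\right)}{3} = \frac{16311 \cdot 44232}{3} = \frac{1}{3} \cdot 721468152 = 240489384$)
$x = 14497$ ($x = 109 \cdot 133 = 14497$)
$\frac{1}{Z + x} = \frac{1}{240489384 + 14497} = \frac{1}{240503881}$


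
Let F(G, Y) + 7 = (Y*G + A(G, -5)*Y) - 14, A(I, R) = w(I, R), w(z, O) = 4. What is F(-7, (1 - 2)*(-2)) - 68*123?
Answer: -8391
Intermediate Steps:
A(I, R) = 4
F(G, Y) = -21 + 4*Y + G*Y (F(G, Y) = -7 + ((Y*G + 4*Y) - 14) = -7 + ((G*Y + 4*Y) - 14) = -7 + ((4*Y + G*Y) - 14) = -7 + (-14 + 4*Y + G*Y) = -21 + 4*Y + G*Y)
F(-7, (1 - 2)*(-2)) - 68*123 = (-21 + 4*((1 - 2)*(-2)) - 7*(1 - 2)*(-2)) - 68*123 = (-21 + 4*(-1*(-2)) - (-7)*(-2)) - 8364 = (-21 + 4*2 - 7*2) - 8364 = (-21 + 8 - 14) - 8364 = -27 - 8364 = -8391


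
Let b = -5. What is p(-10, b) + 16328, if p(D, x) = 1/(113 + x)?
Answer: 1763425/108 ≈ 16328.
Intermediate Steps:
p(-10, b) + 16328 = 1/(113 - 5) + 16328 = 1/108 + 16328 = 1763425/108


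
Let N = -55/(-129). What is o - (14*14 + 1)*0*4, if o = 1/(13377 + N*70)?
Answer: 129/1729483 ≈ 7.4589e-5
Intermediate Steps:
N = 55/129 (N = -55*(-1/129) = 55/129 ≈ 0.42636)
o = 129/1729483 (o = 1/(13377 + (55/129)*70) = 1/(13377 + 3850/129) = 1/(1729483/129) = 129/1729483 ≈ 7.4589e-5)
o - (14*14 + 1)*0*4 = 129/1729483 - (14*14 + 1)*0*4 = 129/1729483 - (196 + 1)*0 = 129/1729483 - 197*0 = 129/1729483 - 1*0 = 129/1729483 + 0 = 129/1729483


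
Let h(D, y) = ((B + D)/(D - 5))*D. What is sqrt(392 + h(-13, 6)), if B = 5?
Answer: 2*sqrt(869)/3 ≈ 19.653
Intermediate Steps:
h(D, y) = D*(5 + D)/(-5 + D) (h(D, y) = ((5 + D)/(D - 5))*D = ((5 + D)/(-5 + D))*D = D*(5 + D)/(-5 + D))
sqrt(392 + h(-13, 6)) = sqrt(392 - 13*(5 - 13)/(-5 - 13)) = sqrt(392 - 13*(-8)/(-18)) = sqrt(392 - 13*(-1/18)*(-8)) = sqrt(392 - 52/9) = sqrt(3476/9) = 2*sqrt(869)/3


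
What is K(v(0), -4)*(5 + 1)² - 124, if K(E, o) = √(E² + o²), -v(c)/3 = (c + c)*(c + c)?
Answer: 20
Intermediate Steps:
v(c) = -12*c² (v(c) = -3*(c + c)*(c + c) = -3*2*c*2*c = -12*c²)
K(v(0), -4)*(5 + 1)² - 124 = √((-12*0²)² + (-4)²)*(5 + 1)² - 124 = √((-12*0)² + 16)*6² - 124 = √(0² + 16)*36 - 124 = √(0 + 16)*36 - 124 = √16*36 - 124 = 4*36 - 124 = 144 - 124 = 20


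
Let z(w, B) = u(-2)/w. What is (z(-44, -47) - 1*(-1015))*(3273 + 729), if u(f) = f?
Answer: 44684331/11 ≈ 4.0622e+6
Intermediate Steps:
z(w, B) = -2/w
(z(-44, -47) - 1*(-1015))*(3273 + 729) = (-2/(-44) - 1*(-1015))*(3273 + 729) = (-2*(-1/44) + 1015)*4002 = (1/22 + 1015)*4002 = (22331/22)*4002 = 44684331/11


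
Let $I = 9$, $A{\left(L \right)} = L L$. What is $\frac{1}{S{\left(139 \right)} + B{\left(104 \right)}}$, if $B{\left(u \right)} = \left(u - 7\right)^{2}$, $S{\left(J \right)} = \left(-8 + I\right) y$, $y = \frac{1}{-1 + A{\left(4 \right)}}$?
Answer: $\frac{15}{141136} \approx 0.00010628$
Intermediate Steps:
$A{\left(L \right)} = L^{2}$
$y = \frac{1}{15}$ ($y = \frac{1}{-1 + 4^{2}} = \frac{1}{-1 + 16} = \frac{1}{15} \approx 0.066667$)
$S{\left(J \right)} = \frac{1}{15}$ ($S{\left(J \right)} = \left(-8 + 9\right) \frac{1}{15} = 1 \cdot \frac{1}{15} = \frac{1}{15}$)
$B{\left(u \right)} = \left(-7 + u\right)^{2}$
$\frac{1}{S{\left(139 \right)} + B{\left(104 \right)}} = \frac{1}{\frac{1}{15} + \left(-7 + 104\right)^{2}} = \frac{1}{\frac{1}{15} + 97^{2}} = \frac{1}{\frac{1}{15} + 9409} = \frac{1}{\frac{141136}{15}} = \frac{15}{141136}$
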